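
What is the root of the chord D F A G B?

D, F, A, G, B are the tones of a G dominant ninth chord (G–B–D–F–A), making G the root.

G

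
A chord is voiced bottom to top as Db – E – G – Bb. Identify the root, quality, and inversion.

E diminished seventh, third inversion

The distinct note names are Db, E, G, Bb. Stacked in thirds they read E–G–Bb–Db, which is a diminished seventh chord on E.
With the seventh (Db) in the bass, the chord is in third inversion (figured bass 4/2).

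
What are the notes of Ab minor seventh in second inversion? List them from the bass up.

Ab minor seventh is Ab–Cb–Eb–Gb. Second inversion puts the fifth (Eb) in the bass, with the remaining tones above: Eb, Gb, Ab, Cb.

Eb, Gb, Ab, Cb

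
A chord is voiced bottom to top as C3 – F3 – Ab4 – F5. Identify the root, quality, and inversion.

F minor, second inversion

Reducing to letter names: C, F, Ab. These stack in thirds as F–Ab–C — an F minor triad.
The lowest note is C, the fifth of the chord, so this is second inversion (figured bass 6/4).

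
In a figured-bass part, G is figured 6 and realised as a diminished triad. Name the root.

E

The figures 6 mean the third of the chord is in the bass. If G is the third of a diminished triad, the root is E (chord tones E–G–Bb).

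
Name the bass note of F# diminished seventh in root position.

F#

F# diminished seventh is F#–A–C–Eb. Root position places the root in the bass: F#.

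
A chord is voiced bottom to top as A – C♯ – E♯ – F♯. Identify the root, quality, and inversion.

F# minor-major seventh, first inversion

The pitch classes A, C#, E#, F# arrange in thirds as F#–A–C#–E#: an F# minor-major seventh chord.
A is the third of F# minor-major seventh; third in the bass means first inversion (figured bass 6/5).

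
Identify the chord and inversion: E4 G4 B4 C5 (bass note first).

C major seventh, first inversion

The pitch classes E, G, B, C arrange in thirds as C–E–G–B: a C major seventh chord.
E is the third of C major seventh; third in the bass means first inversion (figured bass 6/5).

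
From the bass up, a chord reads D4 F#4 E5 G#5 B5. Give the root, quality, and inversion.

E dominant ninth, third inversion

Reducing to letter names: D, F#, E, G#, B. These stack in thirds as E–G#–B–D–F# — an E dominant ninth chord.
With the seventh (D) in the bass, the chord is in third inversion.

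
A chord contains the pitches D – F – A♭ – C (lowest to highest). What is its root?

D

D, F, Ab, C are the tones of a D half-diminished seventh chord (D–F–Ab–C), making D the root.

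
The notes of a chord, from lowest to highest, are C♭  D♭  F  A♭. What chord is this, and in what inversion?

The pitch classes Cb, Db, F, Ab arrange in thirds as Db–F–Ab–Cb: a Db dominant seventh chord.
With the seventh (Cb) in the bass, the chord is in third inversion (figured bass 4/2).

Db dominant seventh, third inversion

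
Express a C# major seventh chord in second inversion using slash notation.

C#maj7/G#

Second inversion of C# major seventh has the fifth (G#) in the bass. As a slash chord: C#maj7/G#.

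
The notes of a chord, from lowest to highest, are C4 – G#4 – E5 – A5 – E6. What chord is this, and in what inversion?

The pitch classes C, G#, E, A arrange in thirds as A–C–E–G#: an A minor-major seventh chord.
With the third (C) in the bass, the chord is in first inversion (figured bass 6/5).

A minor-major seventh, first inversion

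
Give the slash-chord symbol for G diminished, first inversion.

Gdim/Bb

First inversion of G diminished has the third (Bb) in the bass. As a slash chord: Gdim/Bb.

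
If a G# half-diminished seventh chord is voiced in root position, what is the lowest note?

G#

In root position the root is lowest. For G# half-diminished seventh (G#–B–D–F#) that is G#.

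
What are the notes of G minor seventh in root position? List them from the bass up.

G, Bb, D, F

G minor seventh is G–Bb–D–F. Root position puts the root (G) in the bass, with the remaining tones above: G, Bb, D, F.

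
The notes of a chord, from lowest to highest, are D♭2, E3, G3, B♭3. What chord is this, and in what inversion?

The pitch classes Db, E, G, Bb arrange in thirds as E–G–Bb–Db: an E diminished seventh chord.
Db is the seventh of E diminished seventh; seventh in the bass means third inversion (figured bass 4/2).

E diminished seventh, third inversion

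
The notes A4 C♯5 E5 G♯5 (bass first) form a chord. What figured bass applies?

7

The notes A, C#, E, G# stack in thirds as A–C#–E–G# — an A major seventh chord. The bass A is the root, so this is root position: figured 7.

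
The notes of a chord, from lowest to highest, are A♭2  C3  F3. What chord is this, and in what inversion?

The distinct note names are Ab, C, F. Stacked in thirds they read F–Ab–C, which is a minor triad on F.
Ab is the third of F minor; third in the bass means first inversion (figured bass 6).

F minor, first inversion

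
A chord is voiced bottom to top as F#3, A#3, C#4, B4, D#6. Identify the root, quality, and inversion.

The pitch classes F#, A#, C#, B, D# arrange in thirds as B–D#–F#–A#–C#: a B major ninth chord.
With the fifth (F#) in the bass, the chord is in second inversion.

B major ninth, second inversion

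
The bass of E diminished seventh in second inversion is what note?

Bb

The fifth of E diminished seventh (E–G–Bb–Db) is Bb; that is the bass in second inversion.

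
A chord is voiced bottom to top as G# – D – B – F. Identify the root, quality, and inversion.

G# diminished seventh, root position

The distinct note names are G#, D, B, F. Stacked in thirds they read G#–B–D–F, which is a diminished seventh chord on G#.
G# is the root of G# diminished seventh; root in the bass means root position (figured bass 7).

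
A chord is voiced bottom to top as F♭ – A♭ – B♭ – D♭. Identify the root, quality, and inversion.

Bb half-diminished seventh, second inversion

The distinct note names are Fb, Ab, Bb, Db. Stacked in thirds they read Bb–Db–Fb–Ab, which is a half-diminished seventh chord on Bb.
The lowest note is Fb, the fifth of the chord, so this is second inversion (figured bass 4/3).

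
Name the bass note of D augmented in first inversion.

D augmented is D–F#–A#. First inversion places the third in the bass: F#.

F#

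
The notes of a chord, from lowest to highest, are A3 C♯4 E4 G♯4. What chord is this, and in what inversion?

A major seventh, root position

Reducing to letter names: A, C#, E, G#. These stack in thirds as A–C#–E–G# — an A major seventh chord.
The lowest note is A, the root of the chord, so this is root position (figured bass 7).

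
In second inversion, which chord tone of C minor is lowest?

G

The fifth of C minor (C–Eb–G) is G; that is the bass in second inversion.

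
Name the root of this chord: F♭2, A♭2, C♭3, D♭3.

The distinct letter names are Fb, Ab, Cb, Db. Arranged as a stack of thirds they read Db–Fb–Ab–Cb, so Db is the root (a Db minor seventh chord).

Db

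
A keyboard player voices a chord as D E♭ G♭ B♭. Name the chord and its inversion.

Eb minor-major seventh, third inversion

The pitch classes D, Eb, Gb, Bb arrange in thirds as Eb–Gb–Bb–D: an Eb minor-major seventh chord.
The lowest note is D, the seventh of the chord, so this is third inversion (figured bass 4/2).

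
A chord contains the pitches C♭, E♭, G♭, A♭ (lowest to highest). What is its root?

Reordering Cb, Eb, Gb, Ab into stacked thirds gives Ab–Cb–Eb–Gb; the bottom of that stack, Ab, is the root.

Ab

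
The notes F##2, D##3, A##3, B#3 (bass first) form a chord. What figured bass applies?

4/3

The notes F##, D##, A##, B# stack in thirds as B#–D##–F##–A## — a B# major seventh chord. The bass F## is the fifth, so this is second inversion: figured 4/3.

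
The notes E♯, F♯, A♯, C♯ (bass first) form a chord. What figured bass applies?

4/2

The notes E#, F#, A#, C# stack in thirds as F#–A#–C#–E# — an F# major seventh chord. The bass E# is the seventh, so this is third inversion: figured 4/2.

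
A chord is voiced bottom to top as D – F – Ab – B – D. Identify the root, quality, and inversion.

The pitch classes D, F, Ab, B arrange in thirds as B–D–F–Ab: a B diminished seventh chord.
D is the third of B diminished seventh; third in the bass means first inversion (figured bass 6/5).

B diminished seventh, first inversion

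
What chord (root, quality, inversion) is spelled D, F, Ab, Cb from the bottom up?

D diminished seventh, root position

The distinct note names are D, F, Ab, Cb. Stacked in thirds they read D–F–Ab–Cb, which is a diminished seventh chord on D.
The lowest note is D, the root of the chord, so this is root position (figured bass 7).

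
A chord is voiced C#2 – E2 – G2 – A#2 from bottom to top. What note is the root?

The distinct letter names are C#, E, G, A#. Arranged as a stack of thirds they read A#–C#–E–G, so A# is the root (an A# diminished seventh chord).

A#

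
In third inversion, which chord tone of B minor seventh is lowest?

A

B minor seventh is B–D–F#–A. Third inversion places the seventh in the bass: A.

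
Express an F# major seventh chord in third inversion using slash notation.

Third inversion of F# major seventh has the seventh (E#) in the bass. As a slash chord: F#maj7/E#.

F#maj7/E#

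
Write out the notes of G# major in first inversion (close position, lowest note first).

The chord tones are G#–B#–D#. With the third (B#) lowest for first inversion: B#, D#, G#.

B#, D#, G#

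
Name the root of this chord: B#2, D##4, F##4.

Reordering B#, D##, F## into stacked thirds gives B#–D##–F##; the bottom of that stack, B#, is the root.

B#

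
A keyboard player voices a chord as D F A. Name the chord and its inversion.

D minor, root position

The distinct note names are D, F, A. Stacked in thirds they read D–F–A, which is a minor triad on D.
With the root (D) in the bass, the chord is in root position (figured bass 5/3).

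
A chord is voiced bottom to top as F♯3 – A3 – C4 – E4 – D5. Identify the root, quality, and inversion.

Reducing to letter names: F#, A, C, E, D. These stack in thirds as D–F#–A–C–E — a D dominant ninth chord.
With the third (F#) in the bass, the chord is in first inversion.

D dominant ninth, first inversion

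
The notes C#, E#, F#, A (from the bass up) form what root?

F#

Reordering C#, E#, F#, A into stacked thirds gives F#–A–C#–E#; the bottom of that stack, F#, is the root.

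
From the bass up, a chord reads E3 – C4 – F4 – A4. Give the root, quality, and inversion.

The pitch classes E, C, F, A arrange in thirds as F–A–C–E: an F major seventh chord.
The lowest note is E, the seventh of the chord, so this is third inversion (figured bass 4/2).

F major seventh, third inversion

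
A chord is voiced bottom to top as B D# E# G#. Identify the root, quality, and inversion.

The pitch classes B, D#, E#, G# arrange in thirds as E#–G#–B–D#: an E# half-diminished seventh chord.
B is the fifth of E# half-diminished seventh; fifth in the bass means second inversion (figured bass 4/3).

E# half-diminished seventh, second inversion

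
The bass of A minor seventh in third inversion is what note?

The seventh of A minor seventh (A–C–E–G) is G; that is the bass in third inversion.

G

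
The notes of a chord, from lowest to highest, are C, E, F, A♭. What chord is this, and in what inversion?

F minor-major seventh, second inversion

Reducing to letter names: C, E, F, Ab. These stack in thirds as F–Ab–C–E — an F minor-major seventh chord.
With the fifth (C) in the bass, the chord is in second inversion (figured bass 4/3).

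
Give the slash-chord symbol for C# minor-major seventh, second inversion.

Second inversion of C# minor-major seventh has the fifth (G#) in the bass. As a slash chord: C#m(maj7)/G#.

C#m(maj7)/G#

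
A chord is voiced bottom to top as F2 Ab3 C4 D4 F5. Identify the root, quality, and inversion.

D half-diminished seventh, first inversion

Reducing to letter names: F, Ab, C, D. These stack in thirds as D–F–Ab–C — a D half-diminished seventh chord.
F is the third of D half-diminished seventh; third in the bass means first inversion (figured bass 6/5).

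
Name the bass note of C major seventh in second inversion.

G

In second inversion the fifth is lowest. For C major seventh (C–E–G–B) that is G.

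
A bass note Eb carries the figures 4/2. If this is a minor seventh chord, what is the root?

F

The figures 4/2 mean the seventh of the chord is in the bass. If Eb is the seventh of a minor seventh chord, the root is F (chord tones F–Ab–C–Eb).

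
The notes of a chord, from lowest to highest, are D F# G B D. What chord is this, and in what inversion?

G major seventh, second inversion

The pitch classes D, F#, G, B arrange in thirds as G–B–D–F#: a G major seventh chord.
D is the fifth of G major seventh; fifth in the bass means second inversion (figured bass 4/3).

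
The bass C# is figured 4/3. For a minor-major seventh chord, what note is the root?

F#

The figures 4/3 mean the fifth of the chord is in the bass. If C# is the fifth of a minor-major seventh chord, the root is F# (chord tones F#–A–C#–E#).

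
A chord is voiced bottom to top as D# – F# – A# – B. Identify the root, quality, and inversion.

B major seventh, first inversion

Reducing to letter names: D#, F#, A#, B. These stack in thirds as B–D#–F#–A# — a B major seventh chord.
With the third (D#) in the bass, the chord is in first inversion (figured bass 6/5).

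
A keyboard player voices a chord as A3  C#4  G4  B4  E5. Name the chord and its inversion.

A dominant ninth, root position

Reducing to letter names: A, C#, G, B, E. These stack in thirds as A–C#–E–G–B — an A dominant ninth chord.
The lowest note is A, the root of the chord, so this is root position.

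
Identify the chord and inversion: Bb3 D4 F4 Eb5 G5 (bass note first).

The distinct note names are Bb, D, F, Eb, G. Stacked in thirds they read Eb–G–Bb–D–F, which is a major ninth chord on Eb.
With the fifth (Bb) in the bass, the chord is in second inversion.

Eb major ninth, second inversion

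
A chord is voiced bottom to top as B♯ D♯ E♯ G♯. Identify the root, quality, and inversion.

E# minor seventh, second inversion

Reducing to letter names: B#, D#, E#, G#. These stack in thirds as E#–G#–B#–D# — an E# minor seventh chord.
With the fifth (B#) in the bass, the chord is in second inversion (figured bass 4/3).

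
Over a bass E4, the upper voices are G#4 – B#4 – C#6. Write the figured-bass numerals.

The notes E, G#, B#, C# stack in thirds as C#–E–G#–B# — a C# minor-major seventh chord. The bass E is the third, so this is first inversion: figured 6/5.

6/5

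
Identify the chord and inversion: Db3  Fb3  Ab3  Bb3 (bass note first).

Bb half-diminished seventh, first inversion

Reducing to letter names: Db, Fb, Ab, Bb. These stack in thirds as Bb–Db–Fb–Ab — a Bb half-diminished seventh chord.
With the third (Db) in the bass, the chord is in first inversion (figured bass 6/5).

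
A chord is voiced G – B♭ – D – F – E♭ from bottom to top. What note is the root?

Eb

Reordering G, Bb, D, F, Eb into stacked thirds gives Eb–G–Bb–D–F; the bottom of that stack, Eb, is the root.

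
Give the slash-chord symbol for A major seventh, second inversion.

Second inversion of A major seventh has the fifth (E) in the bass. As a slash chord: Amaj7/E.

Amaj7/E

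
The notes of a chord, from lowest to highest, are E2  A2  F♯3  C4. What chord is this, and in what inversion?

F# half-diminished seventh, third inversion

The pitch classes E, A, F#, C arrange in thirds as F#–A–C–E: an F# half-diminished seventh chord.
E is the seventh of F# half-diminished seventh; seventh in the bass means third inversion (figured bass 4/2).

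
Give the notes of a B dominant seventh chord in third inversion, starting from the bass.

B dominant seventh is B–D#–F#–A. Third inversion puts the seventh (A) in the bass, with the remaining tones above: A, B, D#, F#.

A, B, D#, F#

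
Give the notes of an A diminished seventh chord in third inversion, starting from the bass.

Gb, A, C, Eb

A diminished seventh is A–C–Eb–Gb. Third inversion puts the seventh (Gb) in the bass, with the remaining tones above: Gb, A, C, Eb.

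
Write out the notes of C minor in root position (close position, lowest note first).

C, Eb, G

Spelling C minor: C–Eb–G. In root position the root is bass, giving C, Eb, G from the bottom.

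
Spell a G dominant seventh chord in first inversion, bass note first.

B, D, F, G

Spelling G dominant seventh: G–B–D–F. In first inversion the third is bass, giving B, D, F, G from the bottom.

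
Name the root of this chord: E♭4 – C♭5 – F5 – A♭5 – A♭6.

F

Reordering Eb, Cb, F, Ab into stacked thirds gives F–Ab–Cb–Eb; the bottom of that stack, F, is the root.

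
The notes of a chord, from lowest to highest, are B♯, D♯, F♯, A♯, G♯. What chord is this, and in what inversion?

The distinct note names are B#, D#, F#, A#, G#. Stacked in thirds they read G#–B#–D#–F#–A#, which is a dominant ninth chord on G#.
The lowest note is B#, the third of the chord, so this is first inversion.

G# dominant ninth, first inversion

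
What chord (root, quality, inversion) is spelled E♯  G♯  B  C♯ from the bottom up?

Reducing to letter names: E#, G#, B, C#. These stack in thirds as C#–E#–G#–B — a C# dominant seventh chord.
The lowest note is E#, the third of the chord, so this is first inversion (figured bass 6/5).

C# dominant seventh, first inversion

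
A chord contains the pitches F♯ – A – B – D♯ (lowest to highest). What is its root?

F#, A, B, D# are the tones of a B dominant seventh chord (B–D#–F#–A), making B the root.

B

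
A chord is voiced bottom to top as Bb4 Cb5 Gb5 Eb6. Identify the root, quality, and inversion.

The distinct note names are Bb, Cb, Gb, Eb. Stacked in thirds they read Cb–Eb–Gb–Bb, which is a major seventh chord on Cb.
The lowest note is Bb, the seventh of the chord, so this is third inversion (figured bass 4/2).

Cb major seventh, third inversion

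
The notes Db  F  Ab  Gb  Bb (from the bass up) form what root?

The distinct letter names are Db, F, Ab, Gb, Bb. Arranged as a stack of thirds they read Gb–Bb–Db–F–Ab, so Gb is the root (a Gb major ninth chord).

Gb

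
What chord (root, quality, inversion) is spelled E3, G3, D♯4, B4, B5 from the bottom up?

Reducing to letter names: E, G, D#, B. These stack in thirds as E–G–B–D# — an E minor-major seventh chord.
The lowest note is E, the root of the chord, so this is root position (figured bass 7).

E minor-major seventh, root position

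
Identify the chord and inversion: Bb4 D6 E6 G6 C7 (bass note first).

The pitch classes Bb, D, E, G, C arrange in thirds as C–E–G–Bb–D: a C dominant ninth chord.
The lowest note is Bb, the seventh of the chord, so this is third inversion.

C dominant ninth, third inversion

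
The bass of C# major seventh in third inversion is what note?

B#

In third inversion the seventh is lowest. For C# major seventh (C#–E#–G#–B#) that is B#.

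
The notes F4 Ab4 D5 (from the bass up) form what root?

D

F, Ab, D are the tones of a D diminished triad (D–F–Ab), making D the root.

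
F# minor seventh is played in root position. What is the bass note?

F#

The root of F# minor seventh (F#–A–C#–E) is F#; that is the bass in root position.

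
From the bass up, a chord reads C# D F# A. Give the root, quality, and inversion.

D major seventh, third inversion

The pitch classes C#, D, F#, A arrange in thirds as D–F#–A–C#: a D major seventh chord.
C# is the seventh of D major seventh; seventh in the bass means third inversion (figured bass 4/2).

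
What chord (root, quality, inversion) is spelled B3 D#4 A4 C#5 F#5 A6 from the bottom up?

B dominant ninth, root position

The pitch classes B, D#, A, C#, F# arrange in thirds as B–D#–F#–A–C#: a B dominant ninth chord.
The lowest note is B, the root of the chord, so this is root position.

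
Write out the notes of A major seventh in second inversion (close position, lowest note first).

The chord tones are A–C#–E–G#. With the fifth (E) lowest for second inversion: E, G#, A, C#.

E, G#, A, C#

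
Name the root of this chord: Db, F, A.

Db, F, A are the tones of a Db augmented triad (Db–F–A), making Db the root.

Db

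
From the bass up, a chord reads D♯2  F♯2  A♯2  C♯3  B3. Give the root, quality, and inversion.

Reducing to letter names: D#, F#, A#, C#, B. These stack in thirds as B–D#–F#–A#–C# — a B major ninth chord.
D# is the third of B major ninth; third in the bass means first inversion.

B major ninth, first inversion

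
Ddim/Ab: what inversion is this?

second inversion

Ddim/Ab means D diminished with Ab in the bass. Ab is the fifth of D diminished (D–F–Ab), so this is second inversion.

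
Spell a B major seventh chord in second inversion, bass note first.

The chord tones are B–D#–F#–A#. With the fifth (F#) lowest for second inversion: F#, A#, B, D#.

F#, A#, B, D#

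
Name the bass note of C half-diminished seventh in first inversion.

C half-diminished seventh is C–Eb–Gb–Bb. First inversion places the third in the bass: Eb.

Eb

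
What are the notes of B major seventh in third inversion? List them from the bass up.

A#, B, D#, F#

B major seventh is B–D#–F#–A#. Third inversion puts the seventh (A#) in the bass, with the remaining tones above: A#, B, D#, F#.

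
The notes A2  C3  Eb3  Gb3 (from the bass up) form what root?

A

A, C, Eb, Gb are the tones of an A diminished seventh chord (A–C–Eb–Gb), making A the root.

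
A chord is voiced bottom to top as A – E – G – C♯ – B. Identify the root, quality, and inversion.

A dominant ninth, root position

The pitch classes A, E, G, C#, B arrange in thirds as A–C#–E–G–B: an A dominant ninth chord.
A is the root of A dominant ninth; root in the bass means root position.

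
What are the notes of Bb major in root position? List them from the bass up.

The chord tones are Bb–D–F. With the root (Bb) lowest for root position: Bb, D, F.

Bb, D, F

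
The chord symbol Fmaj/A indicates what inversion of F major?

Fmaj/A means F major with A in the bass. A is the third of F major (F–A–C), so this is first inversion.

first inversion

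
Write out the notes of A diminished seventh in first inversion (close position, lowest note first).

Spelling A diminished seventh: A–C–Eb–Gb. In first inversion the third is bass, giving C, Eb, Gb, A from the bottom.

C, Eb, Gb, A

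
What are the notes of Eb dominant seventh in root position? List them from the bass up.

Spelling Eb dominant seventh: Eb–G–Bb–Db. In root position the root is bass, giving Eb, G, Bb, Db from the bottom.

Eb, G, Bb, Db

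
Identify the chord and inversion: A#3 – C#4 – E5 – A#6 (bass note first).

A# diminished, root position

The pitch classes A#, C#, E arrange in thirds as A#–C#–E: an A# diminished triad.
A# is the root of A# diminished; root in the bass means root position (figured bass 5/3).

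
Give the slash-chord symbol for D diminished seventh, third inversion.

Third inversion of D diminished seventh has the seventh (Cb) in the bass. As a slash chord: Ddim7/Cb.

Ddim7/Cb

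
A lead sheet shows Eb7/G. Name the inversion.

first inversion

Eb7/G means Eb dominant seventh with G in the bass. G is the third of Eb dominant seventh (Eb–G–Bb–Db), so this is first inversion.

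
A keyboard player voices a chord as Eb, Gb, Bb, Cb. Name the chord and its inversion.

Cb major seventh, first inversion

The distinct note names are Eb, Gb, Bb, Cb. Stacked in thirds they read Cb–Eb–Gb–Bb, which is a major seventh chord on Cb.
Eb is the third of Cb major seventh; third in the bass means first inversion (figured bass 6/5).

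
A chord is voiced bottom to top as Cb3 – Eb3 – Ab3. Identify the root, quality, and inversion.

The pitch classes Cb, Eb, Ab arrange in thirds as Ab–Cb–Eb: an Ab minor triad.
Cb is the third of Ab minor; third in the bass means first inversion (figured bass 6).

Ab minor, first inversion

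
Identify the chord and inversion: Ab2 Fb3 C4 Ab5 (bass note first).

The distinct note names are Ab, Fb, C. Stacked in thirds they read Fb–Ab–C, which is an augmented triad on Fb.
With the third (Ab) in the bass, the chord is in first inversion (figured bass 6).

Fb augmented, first inversion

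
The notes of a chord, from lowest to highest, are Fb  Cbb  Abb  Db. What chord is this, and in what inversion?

The pitch classes Fb, Cbb, Abb, Db arrange in thirds as Db–Fb–Abb–Cbb: a Db diminished seventh chord.
Fb is the third of Db diminished seventh; third in the bass means first inversion (figured bass 6/5).

Db diminished seventh, first inversion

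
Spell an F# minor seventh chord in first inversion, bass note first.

F# minor seventh is F#–A–C#–E. First inversion puts the third (A) in the bass, with the remaining tones above: A, C#, E, F#.

A, C#, E, F#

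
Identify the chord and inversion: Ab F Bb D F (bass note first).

Bb dominant seventh, third inversion

The distinct note names are Ab, F, Bb, D. Stacked in thirds they read Bb–D–F–Ab, which is a dominant seventh chord on Bb.
With the seventh (Ab) in the bass, the chord is in third inversion (figured bass 4/2).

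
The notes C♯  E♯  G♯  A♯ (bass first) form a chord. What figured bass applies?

The notes C#, E#, G#, A# stack in thirds as A#–C#–E#–G# — an A# minor seventh chord. The bass C# is the third, so this is first inversion: figured 6/5.

6/5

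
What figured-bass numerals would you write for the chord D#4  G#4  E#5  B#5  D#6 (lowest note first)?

4/2

The notes D#, G#, E#, B# stack in thirds as E#–G#–B#–D# — an E# minor seventh chord. The bass D# is the seventh, so this is third inversion: figured 4/2.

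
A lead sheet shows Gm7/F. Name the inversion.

third inversion

Gm7/F means G minor seventh with F in the bass. F is the seventh of G minor seventh (G–Bb–D–F), so this is third inversion.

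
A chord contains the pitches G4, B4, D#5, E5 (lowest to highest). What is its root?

E

The distinct letter names are G, B, D#, E. Arranged as a stack of thirds they read E–G–B–D#, so E is the root (an E minor-major seventh chord).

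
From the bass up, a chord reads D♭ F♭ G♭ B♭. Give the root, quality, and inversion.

Gb dominant seventh, second inversion

The pitch classes Db, Fb, Gb, Bb arrange in thirds as Gb–Bb–Db–Fb: a Gb dominant seventh chord.
The lowest note is Db, the fifth of the chord, so this is second inversion (figured bass 4/3).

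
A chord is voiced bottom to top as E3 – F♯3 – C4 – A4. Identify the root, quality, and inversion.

Reducing to letter names: E, F#, C, A. These stack in thirds as F#–A–C–E — an F# half-diminished seventh chord.
E is the seventh of F# half-diminished seventh; seventh in the bass means third inversion (figured bass 4/2).

F# half-diminished seventh, third inversion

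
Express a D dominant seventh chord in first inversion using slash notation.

D7/F#

First inversion of D dominant seventh has the third (F#) in the bass. As a slash chord: D7/F#.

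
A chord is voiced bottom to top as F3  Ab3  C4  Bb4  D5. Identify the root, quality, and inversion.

The distinct note names are F, Ab, C, Bb, D. Stacked in thirds they read Bb–D–F–Ab–C, which is a dominant ninth chord on Bb.
F is the fifth of Bb dominant ninth; fifth in the bass means second inversion.

Bb dominant ninth, second inversion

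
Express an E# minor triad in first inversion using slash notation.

First inversion of E# minor has the third (G#) in the bass. As a slash chord: E#m/G#.

E#m/G#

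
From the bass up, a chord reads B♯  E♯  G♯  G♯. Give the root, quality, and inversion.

E# minor, second inversion

The distinct note names are B#, E#, G#. Stacked in thirds they read E#–G#–B#, which is a minor triad on E#.
With the fifth (B#) in the bass, the chord is in second inversion (figured bass 6/4).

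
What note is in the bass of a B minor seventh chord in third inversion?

A

The seventh of B minor seventh (B–D–F#–A) is A; that is the bass in third inversion.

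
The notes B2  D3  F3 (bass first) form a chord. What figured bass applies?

The notes B, D, F stack in thirds as B–D–F — a B diminished triad. The bass B is the root, so this is root position: figured 5/3.

5/3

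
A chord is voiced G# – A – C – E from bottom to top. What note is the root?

A

Reordering G#, A, C, E into stacked thirds gives A–C–E–G#; the bottom of that stack, A, is the root.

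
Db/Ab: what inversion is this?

second inversion

Db/Ab means Db major with Ab in the bass. Ab is the fifth of Db major (Db–F–Ab), so this is second inversion.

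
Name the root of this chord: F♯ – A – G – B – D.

F#, A, G, B, D are the tones of a G major ninth chord (G–B–D–F#–A), making G the root.

G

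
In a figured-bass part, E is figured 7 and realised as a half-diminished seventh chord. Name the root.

The figures 7 mean the root of the chord is in the bass. If E is the root of a half-diminished seventh chord, the root is E (chord tones E–G–Bb–D).

E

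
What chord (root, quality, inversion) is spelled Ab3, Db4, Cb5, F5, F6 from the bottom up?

The pitch classes Ab, Db, Cb, F arrange in thirds as Db–F–Ab–Cb: a Db dominant seventh chord.
Ab is the fifth of Db dominant seventh; fifth in the bass means second inversion (figured bass 4/3).

Db dominant seventh, second inversion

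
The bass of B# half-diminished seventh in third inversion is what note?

B# half-diminished seventh is B#–D#–F#–A#. Third inversion places the seventh in the bass: A#.

A#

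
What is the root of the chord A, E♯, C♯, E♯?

A

Reordering A, E#, C# into stacked thirds gives A–C#–E#; the bottom of that stack, A, is the root.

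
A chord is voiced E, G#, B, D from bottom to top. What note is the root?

E

The distinct letter names are E, G#, B, D. Arranged as a stack of thirds they read E–G#–B–D, so E is the root (an E dominant seventh chord).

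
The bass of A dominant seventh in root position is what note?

In root position the root is lowest. For A dominant seventh (A–C#–E–G) that is A.

A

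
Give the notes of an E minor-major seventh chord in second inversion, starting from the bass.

B, D#, E, G

Spelling E minor-major seventh: E–G–B–D#. In second inversion the fifth is bass, giving B, D#, E, G from the bottom.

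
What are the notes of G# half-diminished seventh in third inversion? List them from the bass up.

Spelling G# half-diminished seventh: G#–B–D–F#. In third inversion the seventh is bass, giving F#, G#, B, D from the bottom.

F#, G#, B, D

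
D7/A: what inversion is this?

second inversion

D7/A means D dominant seventh with A in the bass. A is the fifth of D dominant seventh (D–F#–A–C), so this is second inversion.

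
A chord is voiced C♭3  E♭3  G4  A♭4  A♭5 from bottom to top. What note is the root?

Ab

The distinct letter names are Cb, Eb, G, Ab. Arranged as a stack of thirds they read Ab–Cb–Eb–G, so Ab is the root (an Ab minor-major seventh chord).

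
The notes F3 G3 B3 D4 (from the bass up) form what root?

The distinct letter names are F, G, B, D. Arranged as a stack of thirds they read G–B–D–F, so G is the root (a G dominant seventh chord).

G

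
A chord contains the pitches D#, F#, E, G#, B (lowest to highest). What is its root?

Reordering D#, F#, E, G#, B into stacked thirds gives E–G#–B–D#–F#; the bottom of that stack, E, is the root.

E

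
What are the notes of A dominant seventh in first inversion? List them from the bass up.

A dominant seventh is A–C#–E–G. First inversion puts the third (C#) in the bass, with the remaining tones above: C#, E, G, A.

C#, E, G, A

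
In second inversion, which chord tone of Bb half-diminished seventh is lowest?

Fb

The fifth of Bb half-diminished seventh (Bb–Db–Fb–Ab) is Fb; that is the bass in second inversion.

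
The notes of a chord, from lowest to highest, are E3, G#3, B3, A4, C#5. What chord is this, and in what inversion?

A major ninth, second inversion

Reducing to letter names: E, G#, B, A, C#. These stack in thirds as A–C#–E–G#–B — an A major ninth chord.
With the fifth (E) in the bass, the chord is in second inversion.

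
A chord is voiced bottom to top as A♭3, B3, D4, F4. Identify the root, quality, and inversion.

The pitch classes Ab, B, D, F arrange in thirds as B–D–F–Ab: a B diminished seventh chord.
Ab is the seventh of B diminished seventh; seventh in the bass means third inversion (figured bass 4/2).

B diminished seventh, third inversion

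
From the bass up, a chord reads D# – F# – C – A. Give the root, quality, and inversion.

D# diminished seventh, root position

Reducing to letter names: D#, F#, C, A. These stack in thirds as D#–F#–A–C — a D# diminished seventh chord.
The lowest note is D#, the root of the chord, so this is root position (figured bass 7).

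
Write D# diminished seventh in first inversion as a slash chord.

D#dim7/F#

First inversion of D# diminished seventh has the third (F#) in the bass. As a slash chord: D#dim7/F#.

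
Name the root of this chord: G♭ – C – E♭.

C

The distinct letter names are Gb, C, Eb. Arranged as a stack of thirds they read C–Eb–Gb, so C is the root (a C diminished triad).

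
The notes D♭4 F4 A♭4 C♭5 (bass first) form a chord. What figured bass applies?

7

The notes Db, F, Ab, Cb stack in thirds as Db–F–Ab–Cb — a Db dominant seventh chord. The bass Db is the root, so this is root position: figured 7.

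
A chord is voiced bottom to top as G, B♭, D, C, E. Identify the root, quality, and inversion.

C dominant ninth, second inversion

The distinct note names are G, Bb, D, C, E. Stacked in thirds they read C–E–G–Bb–D, which is a dominant ninth chord on C.
G is the fifth of C dominant ninth; fifth in the bass means second inversion.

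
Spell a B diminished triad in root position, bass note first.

B, D, F

The chord tones are B–D–F. With the root (B) lowest for root position: B, D, F.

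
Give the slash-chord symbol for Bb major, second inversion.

Bb/F

Second inversion of Bb major has the fifth (F) in the bass. As a slash chord: Bb/F.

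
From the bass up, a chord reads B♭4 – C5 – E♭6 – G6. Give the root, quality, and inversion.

C minor seventh, third inversion

The distinct note names are Bb, C, Eb, G. Stacked in thirds they read C–Eb–G–Bb, which is a minor seventh chord on C.
With the seventh (Bb) in the bass, the chord is in third inversion (figured bass 4/2).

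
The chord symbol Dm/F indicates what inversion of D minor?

first inversion

Dm/F means D minor with F in the bass. F is the third of D minor (D–F–A), so this is first inversion.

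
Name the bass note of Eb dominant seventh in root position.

In root position the root is lowest. For Eb dominant seventh (Eb–G–Bb–Db) that is Eb.

Eb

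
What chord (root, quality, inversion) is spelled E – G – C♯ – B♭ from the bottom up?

The pitch classes E, G, C#, Bb arrange in thirds as C#–E–G–Bb: a C# diminished seventh chord.
The lowest note is E, the third of the chord, so this is first inversion (figured bass 6/5).

C# diminished seventh, first inversion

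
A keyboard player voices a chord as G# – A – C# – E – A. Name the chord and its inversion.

A major seventh, third inversion

The distinct note names are G#, A, C#, E. Stacked in thirds they read A–C#–E–G#, which is a major seventh chord on A.
The lowest note is G#, the seventh of the chord, so this is third inversion (figured bass 4/2).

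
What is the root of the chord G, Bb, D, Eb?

G, Bb, D, Eb are the tones of an Eb major seventh chord (Eb–G–Bb–D), making Eb the root.

Eb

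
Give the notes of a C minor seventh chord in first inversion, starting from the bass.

Eb, G, Bb, C

The chord tones are C–Eb–G–Bb. With the third (Eb) lowest for first inversion: Eb, G, Bb, C.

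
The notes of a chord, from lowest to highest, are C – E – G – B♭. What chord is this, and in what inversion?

C dominant seventh, root position

The pitch classes C, E, G, Bb arrange in thirds as C–E–G–Bb: a C dominant seventh chord.
C is the root of C dominant seventh; root in the bass means root position (figured bass 7).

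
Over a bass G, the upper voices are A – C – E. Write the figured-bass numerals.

4/2

The notes G, A, C, E stack in thirds as A–C–E–G — an A minor seventh chord. The bass G is the seventh, so this is third inversion: figured 4/2.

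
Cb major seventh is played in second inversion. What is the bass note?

Gb

The fifth of Cb major seventh (Cb–Eb–Gb–Bb) is Gb; that is the bass in second inversion.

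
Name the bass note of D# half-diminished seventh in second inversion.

In second inversion the fifth is lowest. For D# half-diminished seventh (D#–F#–A–C#) that is A.

A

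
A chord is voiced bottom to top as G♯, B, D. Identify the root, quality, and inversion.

Reducing to letter names: G#, B, D. These stack in thirds as G#–B–D — a G# diminished triad.
G# is the root of G# diminished; root in the bass means root position (figured bass 5/3).

G# diminished, root position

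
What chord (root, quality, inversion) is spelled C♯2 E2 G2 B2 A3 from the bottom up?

A dominant ninth, first inversion

The distinct note names are C#, E, G, B, A. Stacked in thirds they read A–C#–E–G–B, which is a dominant ninth chord on A.
The lowest note is C#, the third of the chord, so this is first inversion.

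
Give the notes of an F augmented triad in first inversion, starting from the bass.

A, C#, F

F augmented is F–A–C#. First inversion puts the third (A) in the bass, with the remaining tones above: A, C#, F.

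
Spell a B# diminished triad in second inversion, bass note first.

The chord tones are B#–D#–F#. With the fifth (F#) lowest for second inversion: F#, B#, D#.

F#, B#, D#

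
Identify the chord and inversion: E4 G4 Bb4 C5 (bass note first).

C dominant seventh, first inversion

The distinct note names are E, G, Bb, C. Stacked in thirds they read C–E–G–Bb, which is a dominant seventh chord on C.
With the third (E) in the bass, the chord is in first inversion (figured bass 6/5).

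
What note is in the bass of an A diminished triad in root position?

A

A diminished is A–C–Eb. Root position places the root in the bass: A.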